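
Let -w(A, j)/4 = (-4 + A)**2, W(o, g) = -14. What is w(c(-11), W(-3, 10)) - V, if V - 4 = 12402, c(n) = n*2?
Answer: -15110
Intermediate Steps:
c(n) = 2*n
V = 12406 (V = 4 + 12402 = 12406)
w(A, j) = -4*(-4 + A)**2
w(c(-11), W(-3, 10)) - V = -4*(-4 + 2*(-11))**2 - 1*12406 = -4*(-4 - 22)**2 - 12406 = -4*(-26)**2 - 12406 = -4*676 - 12406 = -2704 - 12406 = -15110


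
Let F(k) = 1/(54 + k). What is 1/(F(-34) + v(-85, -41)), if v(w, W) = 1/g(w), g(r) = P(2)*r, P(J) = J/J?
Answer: 340/13 ≈ 26.154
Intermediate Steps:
P(J) = 1
g(r) = r (g(r) = 1*r = r)
v(w, W) = 1/w
1/(F(-34) + v(-85, -41)) = 1/(1/(54 - 34) + 1/(-85)) = 1/(1/20 - 1/85) = 1/(13/340) = 340/13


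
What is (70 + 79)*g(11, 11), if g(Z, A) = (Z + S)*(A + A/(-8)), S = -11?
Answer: 0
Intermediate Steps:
g(Z, A) = 7*A*(-11 + Z)/8 (g(Z, A) = (Z - 11)*(A + A/(-8)) = (-11 + Z)*(A + A*(-⅛)) = (-11 + Z)*(A - A/8) = (-11 + Z)*(7*A/8) = 7*A*(-11 + Z)/8)
(70 + 79)*g(11, 11) = (70 + 79)*((7/8)*11*(-11 + 11)) = 149*((7/8)*11*0) = 149*0 = 0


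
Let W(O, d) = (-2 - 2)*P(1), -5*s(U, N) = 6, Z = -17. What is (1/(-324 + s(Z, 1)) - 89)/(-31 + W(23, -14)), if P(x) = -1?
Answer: 144719/43902 ≈ 3.2964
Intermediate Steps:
s(U, N) = -6/5 (s(U, N) = -⅕*6 = -6/5)
W(O, d) = 4 (W(O, d) = (-2 - 2)*(-1) = -4*(-1) = 4)
(1/(-324 + s(Z, 1)) - 89)/(-31 + W(23, -14)) = (1/(-324 - 6/5) - 89)/(-31 + 4) = (1/(-1626/5) - 89)/(-27) = (-5/1626 - 89)*(-1/27) = -144719/1626*(-1/27) = 144719/43902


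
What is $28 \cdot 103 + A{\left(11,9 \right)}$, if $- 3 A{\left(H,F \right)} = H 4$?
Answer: $\frac{8608}{3} \approx 2869.3$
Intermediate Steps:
$A{\left(H,F \right)} = - \frac{4 H}{3}$ ($A{\left(H,F \right)} = - \frac{H 4}{3} = - \frac{4 H}{3}$)
$28 \cdot 103 + A{\left(11,9 \right)} = 28 \cdot 103 - \frac{44}{3} = 2884 - \frac{44}{3} = \frac{8608}{3}$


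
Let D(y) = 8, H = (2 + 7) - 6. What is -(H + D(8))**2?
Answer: -121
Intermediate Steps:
H = 3 (H = 9 - 6 = 3)
-(H + D(8))**2 = -(3 + 8)**2 = -1*11**2 = -1*121 = -121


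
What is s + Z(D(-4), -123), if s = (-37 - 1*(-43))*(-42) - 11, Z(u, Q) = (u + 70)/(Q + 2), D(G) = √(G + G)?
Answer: -31893/121 - 2*I*√2/121 ≈ -263.58 - 0.023375*I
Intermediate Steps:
D(G) = √2*√G (D(G) = √(2*G) = √2*√G)
Z(u, Q) = (70 + u)/(2 + Q)
s = -263 (s = (-37 + 43)*(-42) - 11 = 6*(-42) - 11 = -252 - 11 = -263)
s + Z(D(-4), -123) = -263 + (70 + √2*√(-4))/(2 - 123) = -263 + (70 + √2*(2*I))/(-121) = -263 - (70 + 2*I*√2)/121 = -263 + (-70/121 - 2*I*√2/121) = -31893/121 - 2*I*√2/121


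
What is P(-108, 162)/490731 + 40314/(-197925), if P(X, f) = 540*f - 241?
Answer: -838850153/32375977725 ≈ -0.025910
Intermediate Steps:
P(X, f) = -241 + 540*f
P(-108, 162)/490731 + 40314/(-197925) = (-241 + 540*162)/490731 + 40314/(-197925) = (-241 + 87480)*(1/490731) + 40314*(-1/197925) = 87239*(1/490731) - 13438/65975 = 87239/490731 - 13438/65975 = -838850153/32375977725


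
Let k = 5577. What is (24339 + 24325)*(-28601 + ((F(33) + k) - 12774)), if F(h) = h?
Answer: -1740467960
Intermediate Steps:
(24339 + 24325)*(-28601 + ((F(33) + k) - 12774)) = (24339 + 24325)*(-28601 + ((33 + 5577) - 12774)) = 48664*(-28601 + (5610 - 12774)) = 48664*(-28601 - 7164) = 48664*(-35765) = -1740467960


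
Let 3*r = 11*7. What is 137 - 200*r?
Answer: -14989/3 ≈ -4996.3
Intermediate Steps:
r = 77/3 (r = (11*7)/3 = (1/3)*77 = 77/3 ≈ 25.667)
137 - 200*r = 137 - 200*77/3 = 137 - 15400/3 = -14989/3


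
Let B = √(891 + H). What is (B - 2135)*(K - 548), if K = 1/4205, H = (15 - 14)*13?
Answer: 983952753/841 - 4608678*√226/4205 ≈ 1.1535e+6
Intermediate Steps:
H = 13 (H = 1*13 = 13)
K = 1/4205 ≈ 0.00023781
B = 2*√226 (B = √(891 + 13) = √904 = 2*√226 ≈ 30.067)
(B - 2135)*(K - 548) = (2*√226 - 2135)*(1/4205 - 548) = (-2135 + 2*√226)*(-2304339/4205) = 983952753/841 - 4608678*√226/4205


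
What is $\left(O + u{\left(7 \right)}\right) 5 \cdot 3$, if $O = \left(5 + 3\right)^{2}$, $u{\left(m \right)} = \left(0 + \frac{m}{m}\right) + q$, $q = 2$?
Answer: $1005$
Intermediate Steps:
$u{\left(m \right)} = 3$ ($u{\left(m \right)} = \left(0 + \frac{m}{m}\right) + 2 = \left(0 + 1\right) + 2 = 1 + 2 = 3$)
$O = 64$ ($O = 8^{2} = 64$)
$\left(O + u{\left(7 \right)}\right) 5 \cdot 3 = \left(64 + 3\right) 5 \cdot 3 = 67 \cdot 15 = 1005$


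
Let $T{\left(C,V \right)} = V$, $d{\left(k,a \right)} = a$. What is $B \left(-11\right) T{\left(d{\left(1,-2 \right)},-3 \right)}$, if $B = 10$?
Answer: $330$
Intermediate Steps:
$B \left(-11\right) T{\left(d{\left(1,-2 \right)},-3 \right)} = 10 \left(-11\right) \left(-3\right) = \left(-110\right) \left(-3\right) = 330$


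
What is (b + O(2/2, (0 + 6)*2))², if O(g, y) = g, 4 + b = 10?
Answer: 49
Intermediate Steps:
b = 6 (b = -4 + 10 = 6)
(b + O(2/2, (0 + 6)*2))² = (6 + 2/2)² = (6 + 2*(½))² = (6 + 1)² = 7² = 49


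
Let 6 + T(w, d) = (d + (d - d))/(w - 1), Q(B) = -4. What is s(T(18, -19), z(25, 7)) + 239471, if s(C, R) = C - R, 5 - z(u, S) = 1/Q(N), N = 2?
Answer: 16283187/68 ≈ 2.3946e+5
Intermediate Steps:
z(u, S) = 21/4 (z(u, S) = 5 - 1/(-4) = 5 - 1*(-¼) = 5 + ¼ = 21/4)
T(w, d) = -6 + d/(-1 + w) (T(w, d) = -6 + (d + (d - d))/(w - 1) = -6 + (d + 0)/(-1 + w) = -6 + d/(-1 + w))
s(T(18, -19), z(25, 7)) + 239471 = ((6 - 19 - 6*18)/(-1 + 18) - 1*21/4) + 239471 = ((6 - 19 - 108)/17 - 21/4) + 239471 = ((1/17)*(-121) - 21/4) + 239471 = (-121/17 - 21/4) + 239471 = -841/68 + 239471 = 16283187/68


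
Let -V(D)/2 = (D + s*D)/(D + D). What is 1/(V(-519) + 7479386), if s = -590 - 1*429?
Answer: 1/7480404 ≈ 1.3368e-7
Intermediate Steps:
s = -1019 (s = -590 - 429 = -1019)
V(D) = 1018 (V(D) = -2*(D - 1019*D)/(D + D) = -2*(-1018*D)/(2*D) = -2*(-1018*D)*1/(2*D) = -2*(-509) = 1018)
1/(V(-519) + 7479386) = 1/(1018 + 7479386) = 1/7480404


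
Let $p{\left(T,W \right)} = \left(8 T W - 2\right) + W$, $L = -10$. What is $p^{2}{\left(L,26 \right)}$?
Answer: $4227136$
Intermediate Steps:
$p{\left(T,W \right)} = -2 + W + 8 T W$ ($p{\left(T,W \right)} = \left(8 T W - 2\right) + W = \left(-2 + 8 T W\right) + W = -2 + W + 8 T W$)
$p^{2}{\left(L,26 \right)} = \left(-2 + 26 + 8 \left(-10\right) 26\right)^{2} = \left(-2 + 26 - 2080\right)^{2} = \left(-2056\right)^{2} = 4227136$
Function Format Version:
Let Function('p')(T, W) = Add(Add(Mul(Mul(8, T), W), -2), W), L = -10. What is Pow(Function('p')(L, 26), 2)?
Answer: 4227136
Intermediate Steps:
Function('p')(T, W) = Add(-2, W, Mul(8, T, W)) (Function('p')(T, W) = Add(Add(Mul(8, T, W), -2), W) = Add(Add(-2, Mul(8, T, W)), W) = Add(-2, W, Mul(8, T, W)))
Pow(Function('p')(L, 26), 2) = Pow(Add(-2, 26, Mul(8, -10, 26)), 2) = Pow(Add(-2, 26, -2080), 2) = Pow(-2056, 2) = 4227136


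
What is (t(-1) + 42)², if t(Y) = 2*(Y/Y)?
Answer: 1936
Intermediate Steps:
t(Y) = 2 (t(Y) = 2*1 = 2)
(t(-1) + 42)² = (2 + 42)² = 44² = 1936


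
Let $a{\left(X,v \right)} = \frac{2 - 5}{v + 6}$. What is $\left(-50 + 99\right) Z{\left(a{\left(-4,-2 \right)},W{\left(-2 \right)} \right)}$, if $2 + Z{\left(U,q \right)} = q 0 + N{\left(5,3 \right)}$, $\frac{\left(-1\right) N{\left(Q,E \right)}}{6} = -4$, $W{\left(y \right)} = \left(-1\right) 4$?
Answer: $1078$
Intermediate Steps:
$W{\left(y \right)} = -4$
$N{\left(Q,E \right)} = 24$ ($N{\left(Q,E \right)} = \left(-6\right) \left(-4\right) = 24$)
$a{\left(X,v \right)} = - \frac{3}{6 + v}$
$Z{\left(U,q \right)} = 22$ ($Z{\left(U,q \right)} = -2 + \left(q 0 + 24\right) = -2 + \left(0 + 24\right) = -2 + 24 = 22$)
$\left(-50 + 99\right) Z{\left(a{\left(-4,-2 \right)},W{\left(-2 \right)} \right)} = \left(-50 + 99\right) 22 = 49 \cdot 22 = 1078$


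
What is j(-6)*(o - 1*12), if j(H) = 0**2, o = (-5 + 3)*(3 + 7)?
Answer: 0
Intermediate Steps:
o = -20 (o = -2*10 = -20)
j(H) = 0
j(-6)*(o - 1*12) = 0*(-20 - 1*12) = 0*(-20 - 12) = 0*(-32) = 0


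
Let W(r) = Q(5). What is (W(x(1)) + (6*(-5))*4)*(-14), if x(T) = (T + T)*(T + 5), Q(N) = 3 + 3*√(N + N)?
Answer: 1638 - 42*√10 ≈ 1505.2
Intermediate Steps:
Q(N) = 3 + 3*√2*√N (Q(N) = 3 + 3*√(2*N) = 3 + 3*(√2*√N) = 3 + 3*√2*√N)
x(T) = 2*T*(5 + T) (x(T) = (2*T)*(5 + T) = 2*T*(5 + T))
W(r) = 3 + 3*√10 (W(r) = 3 + 3*√2*√5 = 3 + 3*√10)
(W(x(1)) + (6*(-5))*4)*(-14) = ((3 + 3*√10) + (6*(-5))*4)*(-14) = ((3 + 3*√10) - 30*4)*(-14) = ((3 + 3*√10) - 120)*(-14) = (-117 + 3*√10)*(-14) = 1638 - 42*√10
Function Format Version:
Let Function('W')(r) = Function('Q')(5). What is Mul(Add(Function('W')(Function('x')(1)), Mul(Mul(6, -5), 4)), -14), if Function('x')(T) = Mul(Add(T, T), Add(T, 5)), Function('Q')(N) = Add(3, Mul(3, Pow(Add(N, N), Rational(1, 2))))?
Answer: Add(1638, Mul(-42, Pow(10, Rational(1, 2)))) ≈ 1505.2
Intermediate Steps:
Function('Q')(N) = Add(3, Mul(3, Pow(2, Rational(1, 2)), Pow(N, Rational(1, 2)))) (Function('Q')(N) = Add(3, Mul(3, Pow(Mul(2, N), Rational(1, 2)))) = Add(3, Mul(3, Mul(Pow(2, Rational(1, 2)), Pow(N, Rational(1, 2))))) = Add(3, Mul(3, Pow(2, Rational(1, 2)), Pow(N, Rational(1, 2)))))
Function('x')(T) = Mul(2, T, Add(5, T)) (Function('x')(T) = Mul(Mul(2, T), Add(5, T)) = Mul(2, T, Add(5, T)))
Function('W')(r) = Add(3, Mul(3, Pow(10, Rational(1, 2)))) (Function('W')(r) = Add(3, Mul(3, Pow(2, Rational(1, 2)), Pow(5, Rational(1, 2)))) = Add(3, Mul(3, Pow(10, Rational(1, 2)))))
Mul(Add(Function('W')(Function('x')(1)), Mul(Mul(6, -5), 4)), -14) = Mul(Add(Add(3, Mul(3, Pow(10, Rational(1, 2)))), Mul(Mul(6, -5), 4)), -14) = Mul(Add(Add(3, Mul(3, Pow(10, Rational(1, 2)))), Mul(-30, 4)), -14) = Mul(Add(Add(3, Mul(3, Pow(10, Rational(1, 2)))), -120), -14) = Mul(Add(-117, Mul(3, Pow(10, Rational(1, 2)))), -14) = Add(1638, Mul(-42, Pow(10, Rational(1, 2))))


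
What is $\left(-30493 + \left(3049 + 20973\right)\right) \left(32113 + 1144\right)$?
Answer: $-215206047$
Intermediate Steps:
$\left(-30493 + \left(3049 + 20973\right)\right) \left(32113 + 1144\right) = \left(-30493 + 24022\right) 33257 = \left(-6471\right) 33257 = -215206047$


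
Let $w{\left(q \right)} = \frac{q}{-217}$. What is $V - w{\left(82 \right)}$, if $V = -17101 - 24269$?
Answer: $- \frac{8977208}{217} \approx -41370.0$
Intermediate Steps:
$w{\left(q \right)} = - \frac{q}{217}$ ($w{\left(q \right)} = q \left(- \frac{1}{217}\right) = - \frac{q}{217}$)
$V = -41370$
$V - w{\left(82 \right)} = -41370 - \left(- \frac{1}{217}\right) 82 = -41370 - - \frac{82}{217} = -41370 + \frac{82}{217} = - \frac{8977208}{217}$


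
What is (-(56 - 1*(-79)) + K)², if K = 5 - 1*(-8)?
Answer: 14884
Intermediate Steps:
K = 13 (K = 5 + 8 = 13)
(-(56 - 1*(-79)) + K)² = (-(56 - 1*(-79)) + 13)² = (-(56 + 79) + 13)² = (-1*135 + 13)² = (-135 + 13)² = (-122)² = 14884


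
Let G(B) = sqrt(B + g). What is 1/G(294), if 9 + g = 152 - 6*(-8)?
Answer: sqrt(485)/485 ≈ 0.045408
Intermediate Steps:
g = 191 (g = -9 + (152 - 6*(-8)) = -9 + (152 + 48) = -9 + 200 = 191)
G(B) = sqrt(191 + B) (G(B) = sqrt(B + 191) = sqrt(191 + B))
1/G(294) = 1/(sqrt(191 + 294)) = 1/(sqrt(485)) = sqrt(485)/485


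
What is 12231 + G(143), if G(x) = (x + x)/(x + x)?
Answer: 12232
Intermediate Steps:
G(x) = 1 (G(x) = (2*x)/((2*x)) = (2*x)*(1/(2*x)) = 1)
12231 + G(143) = 12231 + 1 = 12232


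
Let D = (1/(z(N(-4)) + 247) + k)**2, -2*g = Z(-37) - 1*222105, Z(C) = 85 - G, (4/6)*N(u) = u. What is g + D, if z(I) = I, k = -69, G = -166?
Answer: 6719241471/58081 ≈ 1.1569e+5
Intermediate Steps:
N(u) = 3*u/2
Z(C) = 251 (Z(C) = 85 - 1*(-166) = 85 + 166 = 251)
g = 110927 (g = -(251 - 1*222105)/2 = -(251 - 222105)/2 = -1/2*(-221854) = 110927)
D = 276490384/58081 (D = (1/((3/2)*(-4) + 247) - 69)**2 = (1/(-6 + 247) - 69)**2 = (1/241 - 69)**2 = (-16628/241)**2 = 276490384/58081 ≈ 4760.4)
g + D = 110927 + 276490384/58081 = 6719241471/58081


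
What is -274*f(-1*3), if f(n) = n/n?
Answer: -274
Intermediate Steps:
f(n) = 1
-274*f(-1*3) = -274*1 = -274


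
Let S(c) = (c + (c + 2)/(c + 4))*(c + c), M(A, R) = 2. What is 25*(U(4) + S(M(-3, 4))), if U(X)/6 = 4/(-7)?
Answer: 3800/21 ≈ 180.95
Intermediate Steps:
S(c) = 2*c*(c + (2 + c)/(4 + c)) (S(c) = (c + (2 + c)/(4 + c))*(2*c) = 2*c*(c + (2 + c)/(4 + c)))
U(X) = -24/7 (U(X) = 6*(4/(-7)) = 6*(4*(-1/7)) = 6*(-4/7) = -24/7)
25*(U(4) + S(M(-3, 4))) = 25*(-24/7 + 2*2*(2 + 2**2 + 5*2)/(4 + 2)) = 25*(-24/7 + 2*2*(2 + 4 + 10)/6) = 25*(-24/7 + 2*2*(1/6)*16) = 25*(-24/7 + 32/3) = 25*(152/21) = 3800/21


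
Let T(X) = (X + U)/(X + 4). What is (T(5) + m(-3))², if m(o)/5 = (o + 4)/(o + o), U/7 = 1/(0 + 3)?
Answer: 1/2916 ≈ 0.00034294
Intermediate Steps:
U = 7/3 (U = 7/(0 + 3) = 7/3 ≈ 2.3333)
T(X) = (7/3 + X)/(4 + X) (T(X) = (X + 7/3)/(X + 4) = (7/3 + X)/(4 + X))
m(o) = 5*(4 + o)/(2*o) (m(o) = 5*((o + 4)/(o + o)) = 5*((4 + o)/((2*o))) = 5*((4 + o)*(1/(2*o))) = 5*((4 + o)/(2*o)) = 5*(4 + o)/(2*o))
(T(5) + m(-3))² = ((7/3 + 5)/(4 + 5) + (5/2 + 10/(-3)))² = ((22/3)/9 + (5/2 + 10*(-⅓)))² = ((⅑)*(22/3) + (5/2 - 10/3))² = (22/27 - ⅚)² = (-1/54)² = 1/2916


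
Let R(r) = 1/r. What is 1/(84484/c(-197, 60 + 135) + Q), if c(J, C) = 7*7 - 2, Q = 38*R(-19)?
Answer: 47/84390 ≈ 0.00055694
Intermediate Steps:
Q = -2 (Q = 38/(-19) = 38*(-1/19) = -2)
c(J, C) = 47 (c(J, C) = 49 - 2 = 47)
1/(84484/c(-197, 60 + 135) + Q) = 1/(84484/47 - 2) = 1/(84390/47) = 47/84390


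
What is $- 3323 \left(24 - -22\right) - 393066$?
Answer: $-545924$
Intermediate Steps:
$- 3323 \left(24 - -22\right) - 393066 = - 3323 \left(24 + 22\right) - 393066 = \left(-3323\right) 46 - 393066 = -152858 - 393066 = -545924$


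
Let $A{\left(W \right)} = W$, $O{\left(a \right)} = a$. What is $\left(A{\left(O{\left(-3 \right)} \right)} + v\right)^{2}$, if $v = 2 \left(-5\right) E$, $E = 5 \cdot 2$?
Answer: $10609$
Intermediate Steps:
$E = 10$
$v = -100$ ($v = 2 \left(-5\right) 10 = \left(-10\right) 10 = -100$)
$\left(A{\left(O{\left(-3 \right)} \right)} + v\right)^{2} = \left(-3 - 100\right)^{2} = \left(-103\right)^{2} = 10609$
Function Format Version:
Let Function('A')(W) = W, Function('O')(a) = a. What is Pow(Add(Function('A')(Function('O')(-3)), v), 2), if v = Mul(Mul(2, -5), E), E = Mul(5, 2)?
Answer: 10609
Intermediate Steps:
E = 10
v = -100 (v = Mul(Mul(2, -5), 10) = Mul(-10, 10) = -100)
Pow(Add(Function('A')(Function('O')(-3)), v), 2) = Pow(Add(-3, -100), 2) = Pow(-103, 2) = 10609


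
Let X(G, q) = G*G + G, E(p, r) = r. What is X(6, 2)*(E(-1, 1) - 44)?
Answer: -1806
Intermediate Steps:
X(G, q) = G + G**2 (X(G, q) = G**2 + G = G + G**2)
X(6, 2)*(E(-1, 1) - 44) = (6*(1 + 6))*(1 - 44) = (6*7)*(-43) = 42*(-43) = -1806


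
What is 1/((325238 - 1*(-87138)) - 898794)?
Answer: -1/486418 ≈ -2.0558e-6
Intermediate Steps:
1/((325238 - 1*(-87138)) - 898794) = 1/((325238 + 87138) - 898794) = 1/(412376 - 898794) = 1/(-486418) = -1/486418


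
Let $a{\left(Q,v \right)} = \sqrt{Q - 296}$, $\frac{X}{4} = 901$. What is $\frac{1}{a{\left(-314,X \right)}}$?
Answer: $- \frac{i \sqrt{610}}{610} \approx - 0.040489 i$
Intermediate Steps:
$X = 3604$ ($X = 4 \cdot 901 = 3604$)
$a{\left(Q,v \right)} = \sqrt{-296 + Q}$
$\frac{1}{a{\left(-314,X \right)}} = \frac{1}{\sqrt{-296 - 314}} = \frac{1}{\sqrt{-610}} = \frac{1}{i \sqrt{610}} = - \frac{i \sqrt{610}}{610}$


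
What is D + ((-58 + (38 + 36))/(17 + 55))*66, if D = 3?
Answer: 53/3 ≈ 17.667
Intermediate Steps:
D + ((-58 + (38 + 36))/(17 + 55))*66 = 3 + ((-58 + (38 + 36))/(17 + 55))*66 = 3 + ((-58 + 74)/72)*66 = 3 + (16*(1/72))*66 = 3 + (2/9)*66 = 3 + 44/3 = 53/3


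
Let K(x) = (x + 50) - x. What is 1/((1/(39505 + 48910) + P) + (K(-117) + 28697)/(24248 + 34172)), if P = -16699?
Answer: -206608172/3450048195251 ≈ -5.9886e-5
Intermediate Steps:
K(x) = 50 (K(x) = (50 + x) - x = 50)
1/((1/(39505 + 48910) + P) + (K(-117) + 28697)/(24248 + 34172)) = 1/((1/(39505 + 48910) - 16699) + (50 + 28697)/(24248 + 34172)) = 1/((1/88415 - 16699) + 28747/58420) = 1/((1/88415 - 16699) + 28747*(1/58420)) = 1/(-1476442084/88415 + 28747/58420) = 1/(-3450048195251/206608172) = -206608172/3450048195251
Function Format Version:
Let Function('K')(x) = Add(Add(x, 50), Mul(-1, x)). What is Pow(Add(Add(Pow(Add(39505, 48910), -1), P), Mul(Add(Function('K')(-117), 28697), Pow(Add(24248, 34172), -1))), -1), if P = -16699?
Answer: Rational(-206608172, 3450048195251) ≈ -5.9886e-5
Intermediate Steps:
Function('K')(x) = 50 (Function('K')(x) = Add(Add(50, x), Mul(-1, x)) = 50)
Pow(Add(Add(Pow(Add(39505, 48910), -1), P), Mul(Add(Function('K')(-117), 28697), Pow(Add(24248, 34172), -1))), -1) = Pow(Add(Add(Pow(Add(39505, 48910), -1), -16699), Mul(Add(50, 28697), Pow(Add(24248, 34172), -1))), -1) = Pow(Add(Add(Pow(88415, -1), -16699), Mul(28747, Pow(58420, -1))), -1) = Pow(Add(Add(Rational(1, 88415), -16699), Mul(28747, Rational(1, 58420))), -1) = Pow(Add(Rational(-1476442084, 88415), Rational(28747, 58420)), -1) = Pow(Rational(-3450048195251, 206608172), -1) = Rational(-206608172, 3450048195251)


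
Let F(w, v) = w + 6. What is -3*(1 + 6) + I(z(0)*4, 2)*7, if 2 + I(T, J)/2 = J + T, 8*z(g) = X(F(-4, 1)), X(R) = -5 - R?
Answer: -70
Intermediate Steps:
F(w, v) = 6 + w
z(g) = -7/8 (z(g) = (-5 - (6 - 4))/8 = (-5 - 1*2)/8 = (-5 - 2)/8 = (⅛)*(-7) = -7/8)
I(T, J) = -4 + 2*J + 2*T (I(T, J) = -4 + 2*(J + T) = -4 + (2*J + 2*T) = -4 + 2*J + 2*T)
-3*(1 + 6) + I(z(0)*4, 2)*7 = -3*(1 + 6) + (-4 + 2*2 + 2*(-7/8*4))*7 = -3*7 + (-4 + 4 + 2*(-7/2))*7 = -21 + (-4 + 4 - 7)*7 = -21 - 7*7 = -21 - 49 = -70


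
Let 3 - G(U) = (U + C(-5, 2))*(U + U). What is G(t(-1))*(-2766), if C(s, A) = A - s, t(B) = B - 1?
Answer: -63618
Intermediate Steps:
t(B) = -1 + B
G(U) = 3 - 2*U*(7 + U) (G(U) = 3 - (U + (2 - 1*(-5)))*(U + U) = 3 - (U + (2 + 5))*2*U = 3 - (U + 7)*2*U = 3 - (7 + U)*2*U = 3 - 2*U*(7 + U))
G(t(-1))*(-2766) = (3 - 14*(-1 - 1) - 2*(-1 - 1)²)*(-2766) = (3 - 14*(-2) - 2*(-2)²)*(-2766) = (3 + 28 - 2*4)*(-2766) = (3 + 28 - 8)*(-2766) = 23*(-2766) = -63618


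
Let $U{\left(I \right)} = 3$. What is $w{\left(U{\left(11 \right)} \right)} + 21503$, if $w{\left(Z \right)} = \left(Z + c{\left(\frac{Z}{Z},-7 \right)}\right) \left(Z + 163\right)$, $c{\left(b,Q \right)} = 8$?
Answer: $23329$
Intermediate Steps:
$w{\left(Z \right)} = \left(8 + Z\right) \left(163 + Z\right)$ ($w{\left(Z \right)} = \left(Z + 8\right) \left(Z + 163\right) = \left(8 + Z\right) \left(163 + Z\right)$)
$w{\left(U{\left(11 \right)} \right)} + 21503 = \left(1304 + 3^{2} + 171 \cdot 3\right) + 21503 = \left(1304 + 9 + 513\right) + 21503 = 1826 + 21503 = 23329$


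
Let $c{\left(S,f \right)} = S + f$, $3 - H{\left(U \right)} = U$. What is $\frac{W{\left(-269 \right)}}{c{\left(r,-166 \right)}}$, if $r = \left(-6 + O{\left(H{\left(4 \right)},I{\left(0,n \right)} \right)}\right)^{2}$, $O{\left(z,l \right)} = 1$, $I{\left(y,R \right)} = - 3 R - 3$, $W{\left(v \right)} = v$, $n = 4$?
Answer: $\frac{269}{141} \approx 1.9078$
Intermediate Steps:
$H{\left(U \right)} = 3 - U$
$I{\left(y,R \right)} = -3 - 3 R$
$r = 25$ ($r = \left(-6 + 1\right)^{2} = \left(-5\right)^{2} = 25$)
$\frac{W{\left(-269 \right)}}{c{\left(r,-166 \right)}} = - \frac{269}{25 - 166} = - \frac{269}{-141} = \left(-269\right) \left(- \frac{1}{141}\right) = \frac{269}{141}$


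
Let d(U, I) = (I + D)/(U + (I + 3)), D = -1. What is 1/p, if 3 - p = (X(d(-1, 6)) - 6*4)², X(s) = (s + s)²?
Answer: -256/128113 ≈ -0.0019982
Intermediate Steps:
d(U, I) = (-1 + I)/(3 + I + U) (d(U, I) = (I - 1)/(U + (I + 3)) = (-1 + I)/(U + (3 + I)) = (-1 + I)/(3 + I + U))
X(s) = 4*s² (X(s) = (2*s)² = 4*s²)
p = -128113/256 (p = 3 - (4*((-1 + 6)/(3 + 6 - 1))² - 6*4)² = 3 - (4*(5/8)² - 24)² = 3 - (4*(25/64) - 24)² = 3 - (25/16 - 24)² = 3 - (-359/16)² = 3 - 1*128881/256 = 3 - 128881/256 = -128113/256 ≈ -500.44)
1/p = 1/(-128113/256) = -256/128113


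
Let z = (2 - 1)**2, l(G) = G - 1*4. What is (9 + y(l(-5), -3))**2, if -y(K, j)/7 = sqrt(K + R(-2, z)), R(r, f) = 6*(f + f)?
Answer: 228 - 126*sqrt(3) ≈ 9.7616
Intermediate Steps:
l(G) = -4 + G (l(G) = G - 4 = -4 + G)
z = 1 (z = 1**2 = 1)
R(r, f) = 12*f (R(r, f) = 6*(2*f) = 12*f)
y(K, j) = -7*sqrt(12 + K) (y(K, j) = -7*sqrt(K + 12*1) = -7*sqrt(K + 12) = -7*sqrt(12 + K))
(9 + y(l(-5), -3))**2 = (9 - 7*sqrt(12 + (-4 - 5)))**2 = (9 - 7*sqrt(12 - 9))**2 = (9 - 7*sqrt(3))**2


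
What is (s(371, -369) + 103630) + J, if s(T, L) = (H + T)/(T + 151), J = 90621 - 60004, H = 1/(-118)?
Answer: 8269121989/61596 ≈ 1.3425e+5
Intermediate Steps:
H = -1/118 ≈ -0.0084746
J = 30617
s(T, L) = (-1/118 + T)/(151 + T) (s(T, L) = (-1/118 + T)/(T + 151) = (-1/118 + T)/(151 + T))
(s(371, -369) + 103630) + J = ((-1/118 + 371)/(151 + 371) + 103630) + 30617 = ((43777/118)/522 + 103630) + 30617 = ((1/522)*(43777/118) + 103630) + 30617 = (43777/61596 + 103630) + 30617 = 6383237257/61596 + 30617 = 8269121989/61596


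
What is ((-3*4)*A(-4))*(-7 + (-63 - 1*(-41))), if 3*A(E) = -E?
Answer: 464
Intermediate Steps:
A(E) = -E/3 (A(E) = (-E)/3 = -E/3)
((-3*4)*A(-4))*(-7 + (-63 - 1*(-41))) = ((-3*4)*(-1/3*(-4)))*(-7 + (-63 - 1*(-41))) = (-12*4/3)*(-7 + (-63 + 41)) = -16*(-7 - 22) = -16*(-29) = 464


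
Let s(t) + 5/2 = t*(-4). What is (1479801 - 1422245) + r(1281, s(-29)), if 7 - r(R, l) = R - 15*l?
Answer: 115969/2 ≈ 57985.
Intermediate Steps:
s(t) = -5/2 - 4*t (s(t) = -5/2 + t*(-4) = -5/2 - 4*t)
r(R, l) = 7 - R + 15*l (r(R, l) = 7 - (R - 15*l) = 7 + (-R + 15*l) = 7 - R + 15*l)
(1479801 - 1422245) + r(1281, s(-29)) = (1479801 - 1422245) + (7 - 1*1281 + 15*(-5/2 - 4*(-29))) = 57556 + (7 - 1281 + 15*(-5/2 + 116)) = 57556 + (7 - 1281 + 15*(227/2)) = 57556 + (7 - 1281 + 3405/2) = 57556 + 857/2 = 115969/2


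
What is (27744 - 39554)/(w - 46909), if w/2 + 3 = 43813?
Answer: -11810/40711 ≈ -0.29009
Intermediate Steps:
w = 87620 (w = -6 + 2*43813 = -6 + 87626 = 87620)
(27744 - 39554)/(w - 46909) = (27744 - 39554)/(87620 - 46909) = -11810/40711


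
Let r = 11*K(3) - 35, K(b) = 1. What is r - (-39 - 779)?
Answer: 794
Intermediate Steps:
r = -24 (r = 11*1 - 35 = 11 - 35 = -24)
r - (-39 - 779) = -24 - (-39 - 779) = -24 - 1*(-818) = -24 + 818 = 794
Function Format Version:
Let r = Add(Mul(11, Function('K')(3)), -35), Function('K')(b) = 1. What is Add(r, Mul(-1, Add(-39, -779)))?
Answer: 794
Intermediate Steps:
r = -24 (r = Add(Mul(11, 1), -35) = Add(11, -35) = -24)
Add(r, Mul(-1, Add(-39, -779))) = Add(-24, Mul(-1, Add(-39, -779))) = Add(-24, Mul(-1, -818)) = Add(-24, 818) = 794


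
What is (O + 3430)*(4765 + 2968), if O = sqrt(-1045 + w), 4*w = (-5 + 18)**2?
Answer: 26524190 + 7733*I*sqrt(4011)/2 ≈ 2.6524e+7 + 2.4488e+5*I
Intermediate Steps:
w = 169/4 (w = (-5 + 18)**2/4 = (1/4)*13**2 = (1/4)*169 = 169/4 ≈ 42.250)
O = I*sqrt(4011)/2 (O = sqrt(-1045 + 169/4) = sqrt(-4011/4) = I*sqrt(4011)/2 ≈ 31.666*I)
(O + 3430)*(4765 + 2968) = (I*sqrt(4011)/2 + 3430)*(4765 + 2968) = (3430 + I*sqrt(4011)/2)*7733 = 26524190 + 7733*I*sqrt(4011)/2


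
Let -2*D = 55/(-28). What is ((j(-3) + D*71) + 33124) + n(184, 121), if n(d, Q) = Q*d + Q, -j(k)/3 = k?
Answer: 3112913/56 ≈ 55588.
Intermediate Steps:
j(k) = -3*k
D = 55/56 (D = -55/(2*(-28)) = -55*(-1)/(2*28) = -1/2*(-55/28) = 55/56 ≈ 0.98214)
n(d, Q) = Q + Q*d
((j(-3) + D*71) + 33124) + n(184, 121) = ((-3*(-3) + (55/56)*71) + 33124) + 121*(1 + 184) = ((9 + 3905/56) + 33124) + 121*185 = (4409/56 + 33124) + 22385 = 1859353/56 + 22385 = 3112913/56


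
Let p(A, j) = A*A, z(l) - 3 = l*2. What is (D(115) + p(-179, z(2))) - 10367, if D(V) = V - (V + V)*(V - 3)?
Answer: -3971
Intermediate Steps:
D(V) = V - 2*V*(-3 + V)
z(l) = 3 + 2*l (z(l) = 3 + l*2 = 3 + 2*l)
p(A, j) = A²
(D(115) + p(-179, z(2))) - 10367 = (115*(7 - 2*115) + (-179)²) - 10367 = (115*(7 - 230) + 32041) - 10367 = (115*(-223) + 32041) - 10367 = (-25645 + 32041) - 10367 = 6396 - 10367 = -3971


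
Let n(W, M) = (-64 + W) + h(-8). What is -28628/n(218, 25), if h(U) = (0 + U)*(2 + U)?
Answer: -14314/101 ≈ -141.72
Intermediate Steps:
h(U) = U*(2 + U)
n(W, M) = -16 + W (n(W, M) = (-64 + W) - 8*(2 - 8) = (-64 + W) - 8*(-6) = (-64 + W) + 48 = -16 + W)
-28628/n(218, 25) = -28628/(-16 + 218) = -28628/202 = -28628*1/202 = -14314/101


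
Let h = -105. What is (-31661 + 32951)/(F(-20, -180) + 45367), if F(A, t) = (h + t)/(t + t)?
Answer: 30960/1088827 ≈ 0.028434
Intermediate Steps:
F(A, t) = (-105 + t)/(2*t) (F(A, t) = (-105 + t)/(t + t) = (-105 + t)/((2*t)) = (-105 + t)*(1/(2*t)) = (-105 + t)/(2*t))
(-31661 + 32951)/(F(-20, -180) + 45367) = (-31661 + 32951)/((1/2)*(-105 - 180)/(-180) + 45367) = 1290/((1/2)*(-1/180)*(-285) + 45367) = 1290/(19/24 + 45367) = 1290/(1088827/24) = 1290*(24/1088827) = 30960/1088827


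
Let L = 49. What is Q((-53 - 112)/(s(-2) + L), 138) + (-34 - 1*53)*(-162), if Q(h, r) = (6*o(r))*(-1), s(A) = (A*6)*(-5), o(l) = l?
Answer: 13266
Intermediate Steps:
s(A) = -30*A (s(A) = (6*A)*(-5) = -30*A)
Q(h, r) = -6*r (Q(h, r) = (6*r)*(-1) = -6*r)
Q((-53 - 112)/(s(-2) + L), 138) + (-34 - 1*53)*(-162) = -6*138 + (-34 - 1*53)*(-162) = -828 + (-34 - 53)*(-162) = -828 - 87*(-162) = -828 + 14094 = 13266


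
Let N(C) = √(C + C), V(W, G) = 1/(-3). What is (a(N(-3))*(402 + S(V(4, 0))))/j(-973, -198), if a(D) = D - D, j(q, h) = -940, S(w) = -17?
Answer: 0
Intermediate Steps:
V(W, G) = -⅓
N(C) = √2*√C (N(C) = √(2*C) = √2*√C)
a(D) = 0
(a(N(-3))*(402 + S(V(4, 0))))/j(-973, -198) = (0*(402 - 17))/(-940) = (0*385)*(-1/940) = 0*(-1/940) = 0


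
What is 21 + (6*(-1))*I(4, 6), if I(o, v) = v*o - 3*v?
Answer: -15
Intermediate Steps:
I(o, v) = -3*v + o*v (I(o, v) = o*v - 3*v = -3*v + o*v)
21 + (6*(-1))*I(4, 6) = 21 + (6*(-1))*(6*(-3 + 4)) = 21 - 36 = -15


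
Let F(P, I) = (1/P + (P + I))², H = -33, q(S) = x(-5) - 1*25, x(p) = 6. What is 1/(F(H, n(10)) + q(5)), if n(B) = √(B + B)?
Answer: 1295026821/1310663205721 + 156685320*√5/1310663205721 ≈ 0.0012554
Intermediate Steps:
n(B) = √2*√B (n(B) = √(2*B) = √2*√B)
q(S) = -19 (q(S) = 6 - 1*25 = 6 - 25 = -19)
F(P, I) = (I + P + 1/P)² (F(P, I) = (1/P + (I + P))² = (I + P + 1/P)²)
1/(F(H, n(10)) + q(5)) = 1/((1 + (-33)² + (√2*√10)*(-33))²/(-33)² - 19) = 1/((1 + 1089 + (2*√5)*(-33))²/1089 - 19) = 1/((1 + 1089 - 66*√5)²/1089 - 19) = 1/((1090 - 66*√5)²/1089 - 19) = 1/(-19 + (1090 - 66*√5)²/1089)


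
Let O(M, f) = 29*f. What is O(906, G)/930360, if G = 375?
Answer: 725/62024 ≈ 0.011689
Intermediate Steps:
O(906, G)/930360 = (29*375)/930360 = 10875*(1/930360) = 725/62024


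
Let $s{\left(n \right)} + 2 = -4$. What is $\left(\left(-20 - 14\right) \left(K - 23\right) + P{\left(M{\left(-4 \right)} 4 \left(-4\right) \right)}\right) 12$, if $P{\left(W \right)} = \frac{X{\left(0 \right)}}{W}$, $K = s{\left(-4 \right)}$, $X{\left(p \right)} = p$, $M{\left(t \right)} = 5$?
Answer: $11832$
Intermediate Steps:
$s{\left(n \right)} = -6$ ($s{\left(n \right)} = -2 - 4 = -6$)
$K = -6$
$P{\left(W \right)} = 0$ ($P{\left(W \right)} = \frac{0}{W} = 0$)
$\left(\left(-20 - 14\right) \left(K - 23\right) + P{\left(M{\left(-4 \right)} 4 \left(-4\right) \right)}\right) 12 = \left(\left(-20 - 14\right) \left(-6 - 23\right) + 0\right) 12 = \left(\left(-34\right) \left(-29\right) + 0\right) 12 = \left(986 + 0\right) 12 = 986 \cdot 12 = 11832$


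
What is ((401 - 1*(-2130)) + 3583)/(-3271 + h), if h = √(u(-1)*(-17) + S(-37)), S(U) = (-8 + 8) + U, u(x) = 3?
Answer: -19998894/10699529 - 12228*I*√22/10699529 ≈ -1.8691 - 0.0053605*I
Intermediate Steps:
S(U) = U (S(U) = 0 + U = U)
h = 2*I*√22 (h = √(3*(-17) - 37) = √(-51 - 37) = √(-88) = 2*I*√22 ≈ 9.3808*I)
((401 - 1*(-2130)) + 3583)/(-3271 + h) = ((401 - 1*(-2130)) + 3583)/(-3271 + 2*I*√22) = ((401 + 2130) + 3583)/(-3271 + 2*I*√22) = (2531 + 3583)/(-3271 + 2*I*√22) = 6114/(-3271 + 2*I*√22)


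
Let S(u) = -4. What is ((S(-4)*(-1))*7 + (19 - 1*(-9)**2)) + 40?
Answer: 6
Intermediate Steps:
((S(-4)*(-1))*7 + (19 - 1*(-9)**2)) + 40 = (-4*(-1)*7 + (19 - 1*(-9)**2)) + 40 = (4*7 + (19 - 1*81)) + 40 = (28 + (19 - 81)) + 40 = (28 - 62) + 40 = -34 + 40 = 6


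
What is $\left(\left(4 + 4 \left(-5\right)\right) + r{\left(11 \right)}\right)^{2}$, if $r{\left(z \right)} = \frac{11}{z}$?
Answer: $225$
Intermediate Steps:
$\left(\left(4 + 4 \left(-5\right)\right) + r{\left(11 \right)}\right)^{2} = \left(\left(4 + 4 \left(-5\right)\right) + \frac{11}{11}\right)^{2} = \left(\left(4 - 20\right) + 11 \cdot \frac{1}{11}\right)^{2} = \left(-16 + 1\right)^{2} = \left(-15\right)^{2} = 225$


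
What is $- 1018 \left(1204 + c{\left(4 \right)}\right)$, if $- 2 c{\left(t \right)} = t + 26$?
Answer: $-1210402$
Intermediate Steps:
$c{\left(t \right)} = -13 - \frac{t}{2}$ ($c{\left(t \right)} = - \frac{t + 26}{2} = - \frac{26 + t}{2} = -13 - \frac{t}{2}$)
$- 1018 \left(1204 + c{\left(4 \right)}\right) = - 1018 \left(1204 - 15\right) = \left(-1018\right) 1189 = -1210402$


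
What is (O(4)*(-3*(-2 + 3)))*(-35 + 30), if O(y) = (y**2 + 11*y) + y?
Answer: 960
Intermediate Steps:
O(y) = y**2 + 12*y
(O(4)*(-3*(-2 + 3)))*(-35 + 30) = ((4*(12 + 4))*(-3*(-2 + 3)))*(-35 + 30) = ((4*16)*(-3*1))*(-5) = (64*(-3))*(-5) = -192*(-5) = 960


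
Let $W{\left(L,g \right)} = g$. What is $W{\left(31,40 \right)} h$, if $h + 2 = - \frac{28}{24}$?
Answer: $- \frac{380}{3} \approx -126.67$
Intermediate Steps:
$h = - \frac{19}{6}$ ($h = -2 - \frac{28}{24} = -2 - \frac{7}{6} = - \frac{19}{6} \approx -3.1667$)
$W{\left(31,40 \right)} h = 40 \left(- \frac{19}{6}\right) = - \frac{380}{3}$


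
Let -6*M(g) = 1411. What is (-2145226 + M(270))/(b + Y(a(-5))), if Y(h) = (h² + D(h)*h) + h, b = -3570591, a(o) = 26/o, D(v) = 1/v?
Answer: 321819175/535585224 ≈ 0.60087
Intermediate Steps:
M(g) = -1411/6 (M(g) = -⅙*1411 = -1411/6)
Y(h) = 1 + h + h² (Y(h) = (h² + h/h) + h = (h² + 1) + h = (1 + h²) + h = 1 + h + h²)
(-2145226 + M(270))/(b + Y(a(-5))) = (-2145226 - 1411/6)/(-3570591 + (1 + (26/(-5))*(1 + 26/(-5)))) = -12872767/(6*(-3570591 + (1 + (26*(-⅕))*(1 + 26*(-⅕))))) = -12872767/(6*(-3570591 + (1 - 26*(1 - 26/5)/5))) = -12872767/(6*(-3570591 + (1 - 26/5*(-21/5)))) = -12872767/(6*(-3570591 + (1 + 546/25))) = -12872767/(6*(-3570591 + 571/25)) = -12872767/(6*(-89264204/25)) = -12872767/6*(-25/89264204) = 321819175/535585224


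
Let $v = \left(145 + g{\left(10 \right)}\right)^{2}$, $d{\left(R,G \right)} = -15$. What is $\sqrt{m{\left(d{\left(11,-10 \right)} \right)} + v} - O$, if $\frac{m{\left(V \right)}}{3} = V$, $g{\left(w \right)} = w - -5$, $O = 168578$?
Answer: $-168578 + \sqrt{25555} \approx -1.6842 \cdot 10^{5}$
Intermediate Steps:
$g{\left(w \right)} = 5 + w$ ($g{\left(w \right)} = w + 5 = 5 + w$)
$m{\left(V \right)} = 3 V$
$v = 25600$ ($v = \left(145 + \left(5 + 10\right)\right)^{2} = \left(145 + 15\right)^{2} = 160^{2} = 25600$)
$\sqrt{m{\left(d{\left(11,-10 \right)} \right)} + v} - O = \sqrt{3 \left(-15\right) + 25600} - 168578 = \sqrt{-45 + 25600} - 168578 = \sqrt{25555} - 168578 = -168578 + \sqrt{25555}$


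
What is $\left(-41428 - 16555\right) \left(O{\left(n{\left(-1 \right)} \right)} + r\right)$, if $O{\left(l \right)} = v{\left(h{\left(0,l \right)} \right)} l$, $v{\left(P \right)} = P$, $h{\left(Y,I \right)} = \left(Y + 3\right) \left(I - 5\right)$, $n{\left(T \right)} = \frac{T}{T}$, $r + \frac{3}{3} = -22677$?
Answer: $1315634270$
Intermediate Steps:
$r = -22678$ ($r = -1 - 22677 = -22678$)
$n{\left(T \right)} = 1$
$h{\left(Y,I \right)} = \left(-5 + I\right) \left(3 + Y\right)$ ($h{\left(Y,I \right)} = \left(3 + Y\right) \left(-5 + I\right) = \left(-5 + I\right) \left(3 + Y\right)$)
$O{\left(l \right)} = l \left(-15 + 3 l\right)$ ($O{\left(l \right)} = \left(-15 - 0 + 3 l + l 0\right) l = \left(-15 + 0 + 3 l + 0\right) l = \left(-15 + 3 l\right) l = l \left(-15 + 3 l\right)$)
$\left(-41428 - 16555\right) \left(O{\left(n{\left(-1 \right)} \right)} + r\right) = \left(-41428 - 16555\right) \left(3 \cdot 1 \left(-5 + 1\right) - 22678\right) = - 57983 \left(3 \cdot 1 \left(-4\right) - 22678\right) = - 57983 \left(-12 - 22678\right) = \left(-57983\right) \left(-22690\right) = 1315634270$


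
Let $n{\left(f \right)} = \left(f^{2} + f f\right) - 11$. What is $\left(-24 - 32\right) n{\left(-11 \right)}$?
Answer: $-12936$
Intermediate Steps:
$n{\left(f \right)} = -11 + 2 f^{2}$ ($n{\left(f \right)} = \left(f^{2} + f^{2}\right) - 11 = 2 f^{2} - 11 = -11 + 2 f^{2}$)
$\left(-24 - 32\right) n{\left(-11 \right)} = \left(-24 - 32\right) \left(-11 + 2 \left(-11\right)^{2}\right) = - 56 \left(-11 + 2 \cdot 121\right) = - 56 \left(-11 + 242\right) = \left(-56\right) 231 = -12936$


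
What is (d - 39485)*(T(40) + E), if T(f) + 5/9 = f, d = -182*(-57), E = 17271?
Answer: -4535319134/9 ≈ -5.0392e+8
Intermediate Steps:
d = 10374
T(f) = -5/9 + f
(d - 39485)*(T(40) + E) = (10374 - 39485)*((-5/9 + 40) + 17271) = -29111*(355/9 + 17271) = -29111*155794/9 = -4535319134/9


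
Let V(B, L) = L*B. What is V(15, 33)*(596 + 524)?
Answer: 554400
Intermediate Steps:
V(B, L) = B*L
V(15, 33)*(596 + 524) = (15*33)*(596 + 524) = 495*1120 = 554400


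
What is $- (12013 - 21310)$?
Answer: $9297$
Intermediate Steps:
$- (12013 - 21310) = \left(-1\right) \left(-9297\right) = 9297$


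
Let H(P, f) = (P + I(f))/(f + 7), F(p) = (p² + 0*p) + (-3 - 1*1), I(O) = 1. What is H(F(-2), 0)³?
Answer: 1/343 ≈ 0.0029155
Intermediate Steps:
F(p) = -4 + p² (F(p) = (p² + 0) + (-3 - 1) = p² - 4 = -4 + p²)
H(P, f) = (1 + P)/(7 + f) (H(P, f) = (P + 1)/(f + 7) = (1 + P)/(7 + f))
H(F(-2), 0)³ = ((1 + (-4 + (-2)²))/(7 + 0))³ = ((1 + (-4 + 4))/7)³ = ((1 + 0)/7)³ = ((⅐)*1)³ = (⅐)³ = 1/343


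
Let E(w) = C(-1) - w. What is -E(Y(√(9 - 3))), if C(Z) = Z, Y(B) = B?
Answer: 1 + √6 ≈ 3.4495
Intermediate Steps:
E(w) = -1 - w
-E(Y(√(9 - 3))) = -(-1 - √(9 - 3)) = -(-1 - √6) = 1 + √6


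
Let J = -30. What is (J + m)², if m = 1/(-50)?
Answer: 2253001/2500 ≈ 901.20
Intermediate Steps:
m = -1/50 (m = 1*(-1/50) = -1/50 ≈ -0.020000)
(J + m)² = (-30 - 1/50)² = (-1501/50)² = 2253001/2500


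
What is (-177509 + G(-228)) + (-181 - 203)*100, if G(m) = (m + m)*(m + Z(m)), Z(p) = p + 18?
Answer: -16181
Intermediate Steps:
Z(p) = 18 + p
G(m) = 2*m*(18 + 2*m) (G(m) = (m + m)*(m + (18 + m)) = (2*m)*(18 + 2*m) = 2*m*(18 + 2*m))
(-177509 + G(-228)) + (-181 - 203)*100 = (-177509 + 4*(-228)*(9 - 228)) + (-181 - 203)*100 = (-177509 + 4*(-228)*(-219)) - 384*100 = (-177509 + 199728) - 38400 = 22219 - 38400 = -16181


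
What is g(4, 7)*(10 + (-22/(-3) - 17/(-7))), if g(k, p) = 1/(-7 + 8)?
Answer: 415/21 ≈ 19.762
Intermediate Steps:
g(k, p) = 1 (g(k, p) = 1/1 = 1)
g(4, 7)*(10 + (-22/(-3) - 17/(-7))) = 1*(10 + (-22/(-3) - 17/(-7))) = 1*(10 + (-22*(-⅓) - 17*(-⅐))) = 1*(10 + (22/3 + 17/7)) = 1*(10 + 205/21) = 1*(415/21) = 415/21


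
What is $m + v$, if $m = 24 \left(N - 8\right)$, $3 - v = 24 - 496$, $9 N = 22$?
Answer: $\frac{1025}{3} \approx 341.67$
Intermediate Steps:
$N = \frac{22}{9}$ ($N = \frac{1}{9} \cdot 22 = \frac{22}{9} \approx 2.4444$)
$v = 475$ ($v = 3 - \left(24 - 496\right) = 3 - -472 = 3 + 472 = 475$)
$m = - \frac{400}{3}$ ($m = 24 \left(\frac{22}{9} - 8\right) = 24 \left(- \frac{50}{9}\right) = - \frac{400}{3} \approx -133.33$)
$m + v = - \frac{400}{3} + 475 = \frac{1025}{3}$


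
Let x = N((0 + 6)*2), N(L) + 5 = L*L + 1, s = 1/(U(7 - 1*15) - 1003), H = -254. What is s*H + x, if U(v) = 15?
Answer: 69287/494 ≈ 140.26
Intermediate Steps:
s = -1/988 (s = 1/(15 - 1003) = 1/(-988) = -1/988 ≈ -0.0010121)
N(L) = -4 + L**2 (N(L) = -5 + (L*L + 1) = -5 + (L**2 + 1) = -5 + (1 + L**2) = -4 + L**2)
x = 140 (x = -4 + ((0 + 6)*2)**2 = -4 + (6*2)**2 = -4 + 12**2 = -4 + 144 = 140)
s*H + x = -1/988*(-254) + 140 = 127/494 + 140 = 69287/494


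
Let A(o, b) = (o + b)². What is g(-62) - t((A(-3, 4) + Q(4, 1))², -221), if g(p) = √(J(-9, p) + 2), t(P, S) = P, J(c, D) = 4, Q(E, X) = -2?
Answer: -1 + √6 ≈ 1.4495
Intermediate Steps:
A(o, b) = (b + o)²
g(p) = √6 (g(p) = √(4 + 2) = √6)
g(-62) - t((A(-3, 4) + Q(4, 1))², -221) = √6 - ((4 - 3)² - 2)² = √6 - (1² - 2)² = √6 - (1 - 2)² = √6 - 1*(-1)² = √6 - 1*1 = √6 - 1 = -1 + √6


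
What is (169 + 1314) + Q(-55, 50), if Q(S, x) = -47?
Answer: 1436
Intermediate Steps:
(169 + 1314) + Q(-55, 50) = (169 + 1314) - 47 = 1483 - 47 = 1436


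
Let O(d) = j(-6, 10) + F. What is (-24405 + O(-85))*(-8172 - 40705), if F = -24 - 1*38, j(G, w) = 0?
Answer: 1195873559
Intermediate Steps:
F = -62 (F = -24 - 38 = -62)
O(d) = -62 (O(d) = 0 - 62 = -62)
(-24405 + O(-85))*(-8172 - 40705) = (-24405 - 62)*(-8172 - 40705) = -24467*(-48877) = 1195873559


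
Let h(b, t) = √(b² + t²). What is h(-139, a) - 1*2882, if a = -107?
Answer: -2882 + √30770 ≈ -2706.6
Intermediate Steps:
h(-139, a) - 1*2882 = √((-139)² + (-107)²) - 1*2882 = √(19321 + 11449) - 2882 = √30770 - 2882 = -2882 + √30770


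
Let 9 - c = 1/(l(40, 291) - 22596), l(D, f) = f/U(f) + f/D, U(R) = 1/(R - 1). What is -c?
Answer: -22248419/2472051 ≈ -9.0000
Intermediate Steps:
U(R) = 1/(-1 + R)
l(D, f) = f/D + f*(-1 + f) (l(D, f) = f/(1/(-1 + f)) + f/D = f*(-1 + f) + f/D = f/D + f*(-1 + f))
c = 22248419/2472051 (c = 9 - 1/((291² - 1*291 + 291/40) - 22596) = 9 - 1/((84681 - 291 + 291*(1/40)) - 22596) = 9 - 1/((84681 - 291 + 291/40) - 22596) = 9 - 1/(3375891/40 - 22596) = 9 - 1/2472051/40 = 9 - 1*40/2472051 = 9 - 40/2472051 = 22248419/2472051 ≈ 9.0000)
-c = -1*22248419/2472051 = -22248419/2472051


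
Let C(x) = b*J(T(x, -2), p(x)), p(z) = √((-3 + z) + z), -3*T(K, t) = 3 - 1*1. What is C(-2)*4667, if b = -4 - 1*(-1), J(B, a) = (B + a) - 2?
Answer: 37336 - 14001*I*√7 ≈ 37336.0 - 37043.0*I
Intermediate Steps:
T(K, t) = -⅔ (T(K, t) = -(3 - 1*1)/3 = -(3 - 1)/3 = -⅓*2 = -⅔)
p(z) = √(-3 + 2*z)
J(B, a) = -2 + B + a
b = -3 (b = -4 + 1 = -3)
C(x) = 8 - 3*√(-3 + 2*x) (C(x) = -3*(-2 - ⅔ + √(-3 + 2*x)) = -3*(-8/3 + √(-3 + 2*x)) = 8 - 3*√(-3 + 2*x))
C(-2)*4667 = (8 - 3*√(-3 + 2*(-2)))*4667 = (8 - 3*√(-3 - 4))*4667 = (8 - 3*I*√7)*4667 = 37336 - 14001*I*√7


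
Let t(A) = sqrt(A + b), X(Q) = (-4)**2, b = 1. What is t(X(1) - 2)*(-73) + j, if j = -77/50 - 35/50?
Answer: -56/25 - 73*sqrt(15) ≈ -284.97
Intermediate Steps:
X(Q) = 16
t(A) = sqrt(1 + A) (t(A) = sqrt(A + 1) = sqrt(1 + A))
j = -56/25 (j = -77*1/50 - 35*1/50 = -77/50 - 7/10 = -56/25 ≈ -2.2400)
t(X(1) - 2)*(-73) + j = sqrt(1 + (16 - 2))*(-73) - 56/25 = sqrt(1 + 14)*(-73) - 56/25 = sqrt(15)*(-73) - 56/25 = -73*sqrt(15) - 56/25 = -56/25 - 73*sqrt(15)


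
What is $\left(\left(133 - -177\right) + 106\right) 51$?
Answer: $21216$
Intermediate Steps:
$\left(\left(133 - -177\right) + 106\right) 51 = \left(\left(133 + 177\right) + 106\right) 51 = \left(310 + 106\right) 51 = 416 \cdot 51 = 21216$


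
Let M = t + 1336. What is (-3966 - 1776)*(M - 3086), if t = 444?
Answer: 7499052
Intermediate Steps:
M = 1780 (M = 444 + 1336 = 1780)
(-3966 - 1776)*(M - 3086) = (-3966 - 1776)*(1780 - 3086) = -5742*(-1306) = 7499052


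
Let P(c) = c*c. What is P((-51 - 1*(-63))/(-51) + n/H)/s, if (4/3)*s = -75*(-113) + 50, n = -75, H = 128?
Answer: 3193369/30274252800 ≈ 0.00010548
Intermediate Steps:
s = 25575/4 (s = 3*(-75*(-113) + 50)/4 = 3*(8475 + 50)/4 = (¾)*8525 = 25575/4 ≈ 6393.8)
P(c) = c²
P((-51 - 1*(-63))/(-51) + n/H)/s = ((-51 - 1*(-63))/(-51) - 75/128)²/(25575/4) = ((-51 + 63)*(-1/51) - 75*1/128)²*(4/25575) = (12*(-1/51) - 75/128)²*(4/25575) = (-4/17 - 75/128)²*(4/25575) = (-1787/2176)²*(4/25575) = (3193369/4734976)*(4/25575) = 3193369/30274252800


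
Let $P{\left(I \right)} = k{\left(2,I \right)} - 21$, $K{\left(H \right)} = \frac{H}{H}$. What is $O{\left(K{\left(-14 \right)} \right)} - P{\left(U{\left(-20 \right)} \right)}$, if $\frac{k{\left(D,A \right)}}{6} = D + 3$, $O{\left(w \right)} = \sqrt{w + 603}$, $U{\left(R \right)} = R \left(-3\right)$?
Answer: $-9 + 2 \sqrt{151} \approx 15.576$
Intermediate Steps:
$U{\left(R \right)} = - 3 R$
$K{\left(H \right)} = 1$
$O{\left(w \right)} = \sqrt{603 + w}$
$k{\left(D,A \right)} = 18 + 6 D$ ($k{\left(D,A \right)} = 6 \left(D + 3\right) = 6 \left(3 + D\right) = 18 + 6 D$)
$P{\left(I \right)} = 9$ ($P{\left(I \right)} = \left(18 + 6 \cdot 2\right) - 21 = \left(18 + 12\right) - 21 = 30 - 21 = 9$)
$O{\left(K{\left(-14 \right)} \right)} - P{\left(U{\left(-20 \right)} \right)} = \sqrt{603 + 1} - 9 = \sqrt{604} - 9 = 2 \sqrt{151} - 9 = -9 + 2 \sqrt{151}$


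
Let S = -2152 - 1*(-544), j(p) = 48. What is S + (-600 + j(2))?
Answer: -2160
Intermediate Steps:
S = -1608 (S = -2152 + 544 = -1608)
S + (-600 + j(2)) = -1608 + (-600 + 48) = -1608 - 552 = -2160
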